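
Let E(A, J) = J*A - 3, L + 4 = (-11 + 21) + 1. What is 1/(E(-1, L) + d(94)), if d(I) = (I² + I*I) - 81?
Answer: 1/17581 ≈ 5.6880e-5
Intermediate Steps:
d(I) = -81 + 2*I² (d(I) = (I² + I²) - 81 = 2*I² - 81 = -81 + 2*I²)
L = 7 (L = -4 + ((-11 + 21) + 1) = -4 + (10 + 1) = -4 + 11 = 7)
E(A, J) = -3 + A*J (E(A, J) = A*J - 3 = -3 + A*J)
1/(E(-1, L) + d(94)) = 1/((-3 - 1*7) + (-81 + 2*94²)) = 1/((-3 - 7) + (-81 + 2*8836)) = 1/(-10 + (-81 + 17672)) = 1/(-10 + 17591) = 1/17581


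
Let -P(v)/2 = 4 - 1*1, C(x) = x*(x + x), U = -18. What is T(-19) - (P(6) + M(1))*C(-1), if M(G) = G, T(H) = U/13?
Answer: 112/13 ≈ 8.6154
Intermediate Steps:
T(H) = -18/13
C(x) = 2*x² (C(x) = x*(2*x) = 2*x²)
P(v) = -6 (P(v) = -2*(4 - 1*1) = -2*(4 - 1) = -2*3 = -6)
T(-19) - (P(6) + M(1))*C(-1) = -18/13 - (-6 + 1)*2*(-1)² = -18/13 - (-5)*2*1 = -18/13 - (-5)*2 = -18/13 - 1*(-10) = -18/13 + 10 = 112/13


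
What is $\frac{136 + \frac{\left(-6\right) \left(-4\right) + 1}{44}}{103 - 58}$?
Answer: $\frac{2003}{660} \approx 3.0348$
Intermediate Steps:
$\frac{136 + \frac{\left(-6\right) \left(-4\right) + 1}{44}}{103 - 58} = \frac{136 + \left(24 + 1\right) \frac{1}{44}}{45} = \frac{136 + 25 \cdot \frac{1}{44}}{45} = \frac{136 + \frac{25}{44}}{45} = \frac{1}{45} \cdot \frac{6009}{44} = \frac{2003}{660}$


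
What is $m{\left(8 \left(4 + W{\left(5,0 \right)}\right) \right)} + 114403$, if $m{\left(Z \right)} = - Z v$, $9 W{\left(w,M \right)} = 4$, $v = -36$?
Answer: $115683$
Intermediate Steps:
$W{\left(w,M \right)} = \frac{4}{9}$ ($W{\left(w,M \right)} = \frac{1}{9} \cdot 4 = \frac{4}{9}$)
$m{\left(Z \right)} = 36 Z$ ($m{\left(Z \right)} = - Z \left(-36\right) = - \left(-36\right) Z = 36 Z$)
$m{\left(8 \left(4 + W{\left(5,0 \right)}\right) \right)} + 114403 = 36 \cdot 8 \left(4 + \frac{4}{9}\right) + 114403 = 36 \cdot 8 \cdot \frac{40}{9} + 114403 = 36 \cdot \frac{320}{9} + 114403 = 1280 + 114403 = 115683$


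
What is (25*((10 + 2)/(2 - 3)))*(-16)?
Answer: 4800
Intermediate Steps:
(25*((10 + 2)/(2 - 3)))*(-16) = (25*(12/(-1)))*(-16) = (25*(12*(-1)))*(-16) = (25*(-12))*(-16) = -300*(-16) = 4800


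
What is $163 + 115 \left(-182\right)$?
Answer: $-20767$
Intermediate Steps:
$163 + 115 \left(-182\right) = 163 - 20930 = -20767$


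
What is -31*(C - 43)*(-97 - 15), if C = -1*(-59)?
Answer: 55552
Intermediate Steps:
C = 59
-31*(C - 43)*(-97 - 15) = -31*(59 - 43)*(-97 - 15) = -496*(-112) = -31*(-1792) = 55552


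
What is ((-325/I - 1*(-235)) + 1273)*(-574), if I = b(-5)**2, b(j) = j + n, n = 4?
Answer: -679042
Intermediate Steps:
b(j) = 4 + j (b(j) = j + 4 = 4 + j)
I = 1 (I = (4 - 5)**2 = (-1)**2 = 1)
((-325/I - 1*(-235)) + 1273)*(-574) = ((-325/1 - 1*(-235)) + 1273)*(-574) = ((-325*1 + 235) + 1273)*(-574) = ((-325 + 235) + 1273)*(-574) = (-90 + 1273)*(-574) = 1183*(-574) = -679042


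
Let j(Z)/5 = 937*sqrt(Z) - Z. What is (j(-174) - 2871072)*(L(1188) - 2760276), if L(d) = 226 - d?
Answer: 7925310830076 - 12936400030*I*sqrt(174) ≈ 7.9253e+12 - 1.7064e+11*I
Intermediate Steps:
j(Z) = -5*Z + 4685*sqrt(Z) (j(Z) = 5*(937*sqrt(Z) - Z) = 5*(-Z + 937*sqrt(Z)) = -5*Z + 4685*sqrt(Z))
(j(-174) - 2871072)*(L(1188) - 2760276) = ((-5*(-174) + 4685*sqrt(-174)) - 2871072)*((226 - 1*1188) - 2760276) = ((870 + 4685*(I*sqrt(174))) - 2871072)*((226 - 1188) - 2760276) = ((870 + 4685*I*sqrt(174)) - 2871072)*(-962 - 2760276) = (-2870202 + 4685*I*sqrt(174))*(-2761238) = 7925310830076 - 12936400030*I*sqrt(174)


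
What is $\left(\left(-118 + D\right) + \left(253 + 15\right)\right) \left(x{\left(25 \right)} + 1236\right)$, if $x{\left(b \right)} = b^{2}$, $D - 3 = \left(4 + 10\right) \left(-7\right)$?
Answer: $102355$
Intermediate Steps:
$D = -95$ ($D = 3 + \left(4 + 10\right) \left(-7\right) = 3 + 14 \left(-7\right) = 3 - 98 = -95$)
$\left(\left(-118 + D\right) + \left(253 + 15\right)\right) \left(x{\left(25 \right)} + 1236\right) = \left(\left(-118 - 95\right) + \left(253 + 15\right)\right) \left(25^{2} + 1236\right) = \left(-213 + 268\right) \left(625 + 1236\right) = 55 \cdot 1861 = 102355$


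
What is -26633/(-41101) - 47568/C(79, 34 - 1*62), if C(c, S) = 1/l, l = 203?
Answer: -396883724071/41101 ≈ -9.6563e+6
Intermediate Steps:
C(c, S) = 1/203
-26633/(-41101) - 47568/C(79, 34 - 1*62) = -26633/(-41101) - 47568/1/203 = -26633*(-1/41101) - 47568*203 = 26633/41101 - 9656304 = -396883724071/41101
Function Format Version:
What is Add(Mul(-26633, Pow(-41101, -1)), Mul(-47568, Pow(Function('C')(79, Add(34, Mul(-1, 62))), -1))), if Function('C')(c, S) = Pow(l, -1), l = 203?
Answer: Rational(-396883724071, 41101) ≈ -9.6563e+6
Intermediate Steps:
Function('C')(c, S) = Rational(1, 203) (Function('C')(c, S) = Pow(203, -1) = Rational(1, 203))
Add(Mul(-26633, Pow(-41101, -1)), Mul(-47568, Pow(Function('C')(79, Add(34, Mul(-1, 62))), -1))) = Add(Mul(-26633, Pow(-41101, -1)), Mul(-47568, Pow(Rational(1, 203), -1))) = Add(Mul(-26633, Rational(-1, 41101)), Mul(-47568, 203)) = Add(Rational(26633, 41101), -9656304) = Rational(-396883724071, 41101)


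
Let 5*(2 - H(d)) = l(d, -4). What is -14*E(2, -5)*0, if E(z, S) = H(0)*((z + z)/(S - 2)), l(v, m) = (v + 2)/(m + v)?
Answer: 0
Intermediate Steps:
l(v, m) = (2 + v)/(m + v)
H(d) = 2 - (2 + d)/(5*(-4 + d))
E(z, S) = 21*z/(5*(-2 + S)) (E(z, S) = (3*(-14 + 3*0)/(5*(-4 + 0)))*((z + z)/(S - 2)) = ((⅗)*(-14 + 0)/(-4))*((2*z)/(-2 + S)) = ((⅗)*(-¼)*(-14))*(2*z/(-2 + S)) = 21*(2*z/(-2 + S))/10 = 21*z/(5*(-2 + S)))
-14*E(2, -5)*0 = -294*2/(5*(-2 - 5))*0 = -294*2/(5*(-7))*0 = -294*2*(-1)/(5*7)*0 = -14*(-6/5)*0 = (84/5)*0 = 0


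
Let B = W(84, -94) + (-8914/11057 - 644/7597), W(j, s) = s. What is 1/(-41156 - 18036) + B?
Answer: -471810228301693/4972129716568 ≈ -94.891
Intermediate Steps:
B = -7970843092/84000029 (B = -94 + (-8914/11057 - 644/7597) = -94 - 74840366/84000029 = -7970843092/84000029 ≈ -94.891)
1/(-41156 - 18036) + B = 1/(-41156 - 18036) - 7970843092/84000029 = 1/(-59192) - 7970843092/84000029 = -1/59192 - 7970843092/84000029 = -471810228301693/4972129716568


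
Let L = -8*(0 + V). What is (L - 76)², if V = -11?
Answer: 144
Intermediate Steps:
L = 88 (L = -8*(0 - 11) = -8*(-11) = 88)
(L - 76)² = (88 - 76)² = 12² = 144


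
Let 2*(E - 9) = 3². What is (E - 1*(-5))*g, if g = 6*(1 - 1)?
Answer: 0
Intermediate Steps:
E = 27/2 (E = 9 + (½)*3² = 9 + (½)*9 = 9 + 9/2 = 27/2 ≈ 13.500)
g = 0 (g = 6*0 = 0)
(E - 1*(-5))*g = (27/2 - 1*(-5))*0 = (27/2 + 5)*0 = (37/2)*0 = 0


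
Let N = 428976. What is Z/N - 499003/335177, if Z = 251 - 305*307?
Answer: -3407784443/1996984566 ≈ -1.7065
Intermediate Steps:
Z = -93384 (Z = 251 - 93635 = -93384)
Z/N - 499003/335177 = -93384/428976 - 499003/335177 = -93384*1/428976 - 499003*1/335177 = -1297/5958 - 499003/335177 = -3407784443/1996984566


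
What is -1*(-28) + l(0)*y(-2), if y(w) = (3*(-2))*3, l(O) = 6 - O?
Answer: -80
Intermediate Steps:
y(w) = -18 (y(w) = -6*3 = -18)
-1*(-28) + l(0)*y(-2) = -1*(-28) + (6 - 1*0)*(-18) = 28 + (6 + 0)*(-18) = 28 + 6*(-18) = 28 - 108 = -80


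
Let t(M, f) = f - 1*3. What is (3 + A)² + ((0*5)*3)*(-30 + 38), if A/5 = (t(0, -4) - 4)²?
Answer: 369664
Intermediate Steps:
t(M, f) = -3 + f (t(M, f) = f - 3 = -3 + f)
A = 605 (A = 5*((-3 - 4) - 4)² = 5*(-7 - 4)² = 5*(-11)² = 5*121 = 605)
(3 + A)² + ((0*5)*3)*(-30 + 38) = (3 + 605)² + ((0*5)*3)*(-30 + 38) = 608² + (0*3)*8 = 369664 + 0*8 = 369664 + 0 = 369664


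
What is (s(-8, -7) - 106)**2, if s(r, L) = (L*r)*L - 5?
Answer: 253009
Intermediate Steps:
s(r, L) = -5 + r*L**2 (s(r, L) = r*L**2 - 5 = -5 + r*L**2)
(s(-8, -7) - 106)**2 = ((-5 - 8*(-7)**2) - 106)**2 = ((-5 - 8*49) - 106)**2 = ((-5 - 392) - 106)**2 = (-397 - 106)**2 = (-503)**2 = 253009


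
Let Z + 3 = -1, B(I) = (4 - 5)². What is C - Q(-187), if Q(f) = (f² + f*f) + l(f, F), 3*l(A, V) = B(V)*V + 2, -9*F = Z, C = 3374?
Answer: -1797250/27 ≈ -66565.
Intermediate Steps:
B(I) = 1 (B(I) = (-1)² = 1)
Z = -4 (Z = -3 - 1 = -4)
F = 4/9 (F = -⅑*(-4) = 4/9 ≈ 0.44444)
l(A, V) = ⅔ + V/3 (l(A, V) = (1*V + 2)/3 = (V + 2)/3 = (2 + V)/3 = ⅔ + V/3)
Q(f) = 22/27 + 2*f² (Q(f) = (f² + f*f) + (⅔ + (⅓)*(4/9)) = (f² + f²) + (⅔ + 4/27) = 2*f² + 22/27 = 22/27 + 2*f²)
C - Q(-187) = 3374 - (22/27 + 2*(-187)²) = 3374 - (22/27 + 2*34969) = 3374 - (22/27 + 69938) = 3374 - 1*1888348/27 = 3374 - 1888348/27 = -1797250/27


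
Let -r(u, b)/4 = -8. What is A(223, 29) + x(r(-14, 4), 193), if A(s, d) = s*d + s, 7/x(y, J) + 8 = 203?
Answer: 1304557/195 ≈ 6690.0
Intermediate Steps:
r(u, b) = 32 (r(u, b) = -4*(-8) = 32)
x(y, J) = 7/195 (x(y, J) = 7/(-8 + 203) = 7/195)
A(s, d) = s + d*s (A(s, d) = d*s + s = s + d*s)
A(223, 29) + x(r(-14, 4), 193) = 223*(1 + 29) + 7/195 = 223*30 + 7/195 = 6690 + 7/195 = 1304557/195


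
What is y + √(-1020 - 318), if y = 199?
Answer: 199 + I*√1338 ≈ 199.0 + 36.579*I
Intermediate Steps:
y + √(-1020 - 318) = 199 + √(-1020 - 318) = 199 + √(-1338) = 199 + I*√1338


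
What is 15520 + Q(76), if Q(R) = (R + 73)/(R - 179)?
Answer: 1598411/103 ≈ 15519.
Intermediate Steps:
Q(R) = (73 + R)/(-179 + R)
15520 + Q(76) = 15520 + (73 + 76)/(-179 + 76) = 15520 + 149/(-103) = 15520 - 1/103*149 = 15520 - 149/103 = 1598411/103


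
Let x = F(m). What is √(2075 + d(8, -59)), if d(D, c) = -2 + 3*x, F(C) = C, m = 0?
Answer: √2073 ≈ 45.530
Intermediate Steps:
x = 0
d(D, c) = -2 (d(D, c) = -2 + 3*0 = -2 + 0 = -2)
√(2075 + d(8, -59)) = √(2075 - 2) = √2073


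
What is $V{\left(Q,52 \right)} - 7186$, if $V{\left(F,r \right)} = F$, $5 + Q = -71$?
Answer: $-7262$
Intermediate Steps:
$Q = -76$ ($Q = -5 - 71 = -76$)
$V{\left(Q,52 \right)} - 7186 = -76 - 7186 = -7262$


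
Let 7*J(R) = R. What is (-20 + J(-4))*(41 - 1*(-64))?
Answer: -2160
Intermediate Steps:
J(R) = R/7
(-20 + J(-4))*(41 - 1*(-64)) = (-20 + (1/7)*(-4))*(41 - 1*(-64)) = (-20 - 4/7)*(41 + 64) = -144/7*105 = -2160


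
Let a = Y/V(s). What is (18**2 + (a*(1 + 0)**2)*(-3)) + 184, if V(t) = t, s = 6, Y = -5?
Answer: 1021/2 ≈ 510.50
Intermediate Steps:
a = -5/6 ≈ -0.83333
(18**2 + (a*(1 + 0)**2)*(-3)) + 184 = (18**2 - 5*(1 + 0)**2/6*(-3)) + 184 = (324 - 5/6*1**2*(-3)) + 184 = (324 - 5/6*1*(-3)) + 184 = (324 - 5/6*(-3)) + 184 = (324 + 5/2) + 184 = 653/2 + 184 = 1021/2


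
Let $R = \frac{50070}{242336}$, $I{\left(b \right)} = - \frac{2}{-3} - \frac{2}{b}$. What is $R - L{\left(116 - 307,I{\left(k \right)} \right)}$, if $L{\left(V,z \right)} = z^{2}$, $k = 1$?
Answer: $- \frac{1713373}{1090512} \approx -1.5712$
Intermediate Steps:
$I{\left(b \right)} = \frac{2}{3} - \frac{2}{b}$ ($I{\left(b \right)} = \left(-2\right) \left(- \frac{1}{3}\right) - \frac{2}{b} = \frac{2}{3} - \frac{2}{b}$)
$R = \frac{25035}{121168}$ ($R = 50070 \cdot \frac{1}{242336} = \frac{25035}{121168} \approx 0.20661$)
$R - L{\left(116 - 307,I{\left(k \right)} \right)} = \frac{25035}{121168} - \left(\frac{2}{3} - \frac{2}{1}\right)^{2} = \frac{25035}{121168} - \left(\frac{2}{3} - 2\right)^{2} = \frac{25035}{121168} - \left(- \frac{4}{3}\right)^{2} = \frac{25035}{121168} - \frac{16}{9} = - \frac{1713373}{1090512}$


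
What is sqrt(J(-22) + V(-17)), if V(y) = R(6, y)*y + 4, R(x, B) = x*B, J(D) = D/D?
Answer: sqrt(1739) ≈ 41.701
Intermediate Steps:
J(D) = 1
R(x, B) = B*x
V(y) = 4 + 6*y**2 (V(y) = (y*6)*y + 4 = (6*y)*y + 4 = 6*y**2 + 4 = 4 + 6*y**2)
sqrt(J(-22) + V(-17)) = sqrt(1 + (4 + 6*(-17)**2)) = sqrt(1 + (4 + 6*289)) = sqrt(1 + (4 + 1734)) = sqrt(1 + 1738) = sqrt(1739)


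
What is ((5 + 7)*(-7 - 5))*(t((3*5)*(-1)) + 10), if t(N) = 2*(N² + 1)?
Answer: -66528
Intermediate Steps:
t(N) = 2 + 2*N² (t(N) = 2*(1 + N²) = 2 + 2*N²)
((5 + 7)*(-7 - 5))*(t((3*5)*(-1)) + 10) = ((5 + 7)*(-7 - 5))*((2 + 2*((3*5)*(-1))²) + 10) = (12*(-12))*((2 + 2*(15*(-1))²) + 10) = -144*((2 + 2*(-15)²) + 10) = -144*((2 + 2*225) + 10) = -144*((2 + 450) + 10) = -144*(452 + 10) = -144*462 = -66528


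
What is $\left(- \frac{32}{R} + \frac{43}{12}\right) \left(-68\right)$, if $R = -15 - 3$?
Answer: $- \frac{3281}{9} \approx -364.56$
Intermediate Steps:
$R = -18$
$\left(- \frac{32}{R} + \frac{43}{12}\right) \left(-68\right) = \left(- \frac{32}{-18} + \frac{43}{12}\right) \left(-68\right) = \left(\left(-32\right) \left(- \frac{1}{18}\right) + 43 \cdot \frac{1}{12}\right) \left(-68\right) = \left(\frac{16}{9} + \frac{43}{12}\right) \left(-68\right) = \frac{193}{36} \left(-68\right) = - \frac{3281}{9}$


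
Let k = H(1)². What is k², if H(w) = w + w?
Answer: 16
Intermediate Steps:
H(w) = 2*w
k = 4 (k = (2*1)² = 2² = 4)
k² = 4² = 16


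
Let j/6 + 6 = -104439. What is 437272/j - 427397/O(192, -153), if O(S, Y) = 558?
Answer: -43675607/56970 ≈ -766.64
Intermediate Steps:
j = -626670 (j = -36 + 6*(-104439) = -36 - 626634 = -626670)
437272/j - 427397/O(192, -153) = 437272/(-626670) - 427397/558 = 437272*(-1/626670) - 427397*1/558 = -19876/28485 - 13787/18 = -43675607/56970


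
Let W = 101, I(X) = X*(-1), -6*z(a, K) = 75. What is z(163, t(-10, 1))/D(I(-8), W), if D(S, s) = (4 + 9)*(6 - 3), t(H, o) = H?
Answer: -25/78 ≈ -0.32051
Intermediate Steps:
z(a, K) = -25/2 (z(a, K) = -1/6*75 = -25/2)
I(X) = -X
D(S, s) = 39 (D(S, s) = 13*3 = 39)
z(163, t(-10, 1))/D(I(-8), W) = -25/2/39 = -25/2*1/39 = -25/78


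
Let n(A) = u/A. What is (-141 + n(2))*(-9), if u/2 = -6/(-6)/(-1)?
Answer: 1278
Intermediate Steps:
u = -2 (u = 2*(-6/(-6)/(-1)) = 2*(-6*(-⅙)*(-1)) = 2*(1*(-1)) = 2*(-1) = -2)
n(A) = -2/A
(-141 + n(2))*(-9) = (-141 - 2/2)*(-9) = (-141 - 2*½)*(-9) = (-141 - 1)*(-9) = -142*(-9) = 1278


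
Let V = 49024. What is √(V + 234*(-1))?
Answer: √48790 ≈ 220.88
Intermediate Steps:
√(V + 234*(-1)) = √(49024 + 234*(-1)) = √(49024 - 234) = √48790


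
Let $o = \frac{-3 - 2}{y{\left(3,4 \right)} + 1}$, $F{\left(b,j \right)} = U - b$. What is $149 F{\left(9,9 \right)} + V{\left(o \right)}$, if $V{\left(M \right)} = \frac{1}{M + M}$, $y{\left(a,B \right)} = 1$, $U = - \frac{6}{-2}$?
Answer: $- \frac{4471}{5} \approx -894.2$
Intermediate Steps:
$U = 3$ ($U = \left(-6\right) \left(- \frac{1}{2}\right) = 3$)
$F{\left(b,j \right)} = 3 - b$
$o = - \frac{5}{2}$ ($o = \frac{-3 - 2}{1 + 1} = - \frac{5}{2} \approx -2.5$)
$V{\left(M \right)} = \frac{1}{2 M}$
$149 F{\left(9,9 \right)} + V{\left(o \right)} = 149 \left(3 - 9\right) + \frac{1}{2 \left(- \frac{5}{2}\right)} = 149 \left(3 - 9\right) + \frac{1}{2} \left(- \frac{2}{5}\right) = 149 \left(-6\right) - \frac{1}{5} = -894 - \frac{1}{5} = - \frac{4471}{5}$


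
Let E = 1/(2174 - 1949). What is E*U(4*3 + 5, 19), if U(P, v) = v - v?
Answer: 0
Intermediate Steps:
U(P, v) = 0
E = 1/225 ≈ 0.0044444
E*U(4*3 + 5, 19) = (1/225)*0 = 0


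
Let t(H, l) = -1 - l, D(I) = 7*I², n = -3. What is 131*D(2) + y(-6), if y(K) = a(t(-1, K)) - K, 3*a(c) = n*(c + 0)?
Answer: 3669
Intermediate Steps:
a(c) = -c (a(c) = (-3*(c + 0))/3 = (-3*c)/3 = -c)
y(K) = 1 (y(K) = -(-1 - K) - K = (1 + K) - K = 1)
131*D(2) + y(-6) = 131*(7*2²) + 1 = 131*(7*4) + 1 = 131*28 + 1 = 3668 + 1 = 3669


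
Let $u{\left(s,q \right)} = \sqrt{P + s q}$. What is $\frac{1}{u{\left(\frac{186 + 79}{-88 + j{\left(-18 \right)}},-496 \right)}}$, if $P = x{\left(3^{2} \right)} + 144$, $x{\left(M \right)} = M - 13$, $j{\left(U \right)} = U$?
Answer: $\frac{\sqrt{345}}{690} \approx 0.026919$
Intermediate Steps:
$x{\left(M \right)} = -13 + M$
$P = 140$ ($P = \left(-13 + 3^{2}\right) + 144 = \left(-13 + 9\right) + 144 = -4 + 144 = 140$)
$u{\left(s,q \right)} = \sqrt{140 + q s}$ ($u{\left(s,q \right)} = \sqrt{140 + s q} = \sqrt{140 + q s}$)
$\frac{1}{u{\left(\frac{186 + 79}{-88 + j{\left(-18 \right)}},-496 \right)}} = \frac{1}{\sqrt{140 - 496 \frac{186 + 79}{-88 - 18}}} = \frac{1}{\sqrt{140 - 496 \frac{265}{-106}}} = \frac{1}{\sqrt{140 - 496 \cdot 265 \left(- \frac{1}{106}\right)}} = \frac{1}{\sqrt{140 - -1240}} = \frac{1}{\sqrt{140 + 1240}} = \frac{1}{\sqrt{1380}} = \frac{1}{2 \sqrt{345}} = \frac{\sqrt{345}}{690}$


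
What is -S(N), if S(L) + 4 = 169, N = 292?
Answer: -165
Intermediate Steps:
S(L) = 165 (S(L) = -4 + 169 = 165)
-S(N) = -1*165 = -165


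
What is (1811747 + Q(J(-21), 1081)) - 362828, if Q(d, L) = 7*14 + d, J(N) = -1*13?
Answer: 1449004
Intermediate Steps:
J(N) = -13
Q(d, L) = 98 + d
(1811747 + Q(J(-21), 1081)) - 362828 = (1811747 + (98 - 13)) - 362828 = (1811747 + 85) - 362828 = 1811832 - 362828 = 1449004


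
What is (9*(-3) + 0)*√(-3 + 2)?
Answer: -27*I ≈ -27.0*I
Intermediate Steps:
(9*(-3) + 0)*√(-3 + 2) = (-27 + 0)*√(-1) = -27*I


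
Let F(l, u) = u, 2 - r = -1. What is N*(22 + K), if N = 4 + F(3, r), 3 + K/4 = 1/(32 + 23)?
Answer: 3878/55 ≈ 70.509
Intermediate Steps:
r = 3 (r = 2 - 1*(-1) = 2 + 1 = 3)
K = -656/55 (K = -12 + 4/(32 + 23) = -12 + 4/55 = -656/55 ≈ -11.927)
N = 7 (N = 4 + 3 = 7)
N*(22 + K) = 7*(22 - 656/55) = 7*(554/55) = 3878/55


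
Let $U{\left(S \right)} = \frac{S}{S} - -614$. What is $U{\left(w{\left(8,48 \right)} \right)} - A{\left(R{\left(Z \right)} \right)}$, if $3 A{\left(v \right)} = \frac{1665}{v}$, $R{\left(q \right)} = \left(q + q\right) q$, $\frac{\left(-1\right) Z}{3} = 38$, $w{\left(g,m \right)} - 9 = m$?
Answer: $\frac{5328175}{8664} \approx 614.98$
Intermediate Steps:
$w{\left(g,m \right)} = 9 + m$
$Z = -114$ ($Z = \left(-3\right) 38 = -114$)
$R{\left(q \right)} = 2 q^{2}$ ($R{\left(q \right)} = 2 q q = 2 q^{2}$)
$A{\left(v \right)} = \frac{555}{v}$ ($A{\left(v \right)} = \frac{1665 \frac{1}{v}}{3} = \frac{555}{v}$)
$U{\left(S \right)} = 615$ ($U{\left(S \right)} = 1 + 614 = 615$)
$U{\left(w{\left(8,48 \right)} \right)} - A{\left(R{\left(Z \right)} \right)} = 615 - \frac{555}{2 \left(-114\right)^{2}} = 615 - \frac{555}{2 \cdot 12996} = 615 - \frac{555}{25992} = 615 - 555 \cdot \frac{1}{25992} = 615 - \frac{185}{8664} = \frac{5328175}{8664}$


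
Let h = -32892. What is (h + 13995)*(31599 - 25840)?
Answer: -108827823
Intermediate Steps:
(h + 13995)*(31599 - 25840) = (-32892 + 13995)*(31599 - 25840) = -18897*5759 = -108827823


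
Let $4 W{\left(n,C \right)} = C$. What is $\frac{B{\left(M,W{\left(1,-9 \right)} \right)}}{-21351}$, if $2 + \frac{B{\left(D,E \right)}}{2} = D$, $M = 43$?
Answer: $- \frac{82}{21351} \approx -0.0038406$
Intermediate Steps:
$W{\left(n,C \right)} = \frac{C}{4}$
$B{\left(D,E \right)} = -4 + 2 D$
$\frac{B{\left(M,W{\left(1,-9 \right)} \right)}}{-21351} = \frac{-4 + 2 \cdot 43}{-21351} = \left(-4 + 86\right) \left(- \frac{1}{21351}\right) = 82 \left(- \frac{1}{21351}\right) = - \frac{82}{21351}$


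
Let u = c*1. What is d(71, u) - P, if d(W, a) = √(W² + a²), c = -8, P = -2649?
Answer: 2649 + √5105 ≈ 2720.4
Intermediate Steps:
u = -8 (u = -8*1 = -8)
d(71, u) - P = √(71² + (-8)²) - 1*(-2649) = √(5041 + 64) + 2649 = √5105 + 2649 = 2649 + √5105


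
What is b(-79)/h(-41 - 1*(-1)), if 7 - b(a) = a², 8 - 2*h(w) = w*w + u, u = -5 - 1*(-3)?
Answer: 2078/265 ≈ 7.8415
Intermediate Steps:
u = -2 (u = -5 + 3 = -2)
h(w) = 5 - w²/2 (h(w) = 4 - (w*w - 2)/2 = 4 - (w² - 2)/2 = 4 - (-2 + w²)/2 = 4 + (1 - w²/2) = 5 - w²/2)
b(a) = 7 - a²
b(-79)/h(-41 - 1*(-1)) = (7 - 1*(-79)²)/(5 - (-41 - 1*(-1))²/2) = (7 - 1*6241)/(5 - (-41 + 1)²/2) = (7 - 6241)/(5 - ½*(-40)²) = -6234/(5 - ½*1600) = -6234/(5 - 800) = -6234/(-795) = -6234*(-1/795) = 2078/265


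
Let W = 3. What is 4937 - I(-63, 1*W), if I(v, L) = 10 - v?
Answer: 4864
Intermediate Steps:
4937 - I(-63, 1*W) = 4937 - (10 - 1*(-63)) = 4937 - (10 + 63) = 4937 - 1*73 = 4937 - 73 = 4864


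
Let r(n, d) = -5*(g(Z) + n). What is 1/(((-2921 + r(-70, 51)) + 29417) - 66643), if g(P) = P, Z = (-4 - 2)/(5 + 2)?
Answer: -7/278549 ≈ -2.5130e-5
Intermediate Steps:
Z = -6/7 ≈ -0.85714
r(n, d) = 30/7 - 5*n (r(n, d) = -5*(-6/7 + n) = 30/7 - 5*n)
1/(((-2921 + r(-70, 51)) + 29417) - 66643) = 1/(((-2921 + (30/7 - 5*(-70))) + 29417) - 66643) = 1/(((-2921 + (30/7 + 350)) + 29417) - 66643) = 1/(((-2921 + 2480/7) + 29417) - 66643) = 1/((-17967/7 + 29417) - 66643) = 1/(187952/7 - 66643) = 1/(-278549/7) = -7/278549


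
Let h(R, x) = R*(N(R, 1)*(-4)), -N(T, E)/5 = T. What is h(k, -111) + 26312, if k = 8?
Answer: 27592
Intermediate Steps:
N(T, E) = -5*T
h(R, x) = 20*R² (h(R, x) = R*(-5*R*(-4)) = R*(20*R) = 20*R²)
h(k, -111) + 26312 = 20*8² + 26312 = 20*64 + 26312 = 1280 + 26312 = 27592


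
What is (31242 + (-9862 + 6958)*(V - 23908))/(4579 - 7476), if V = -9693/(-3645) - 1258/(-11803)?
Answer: -90634914802/3780585 ≈ -23974.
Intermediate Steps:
V = 119111/43065 (V = -9693*(-1/3645) - 1258*(-1/11803) = 359/135 + 34/319 = 119111/43065 ≈ 2.7658)
(31242 + (-9862 + 6958)*(V - 23908))/(4579 - 7476) = (31242 + (-9862 + 6958)*(119111/43065 - 23908))/(4579 - 7476) = (31242 - 2904*(-1029478909/43065))/(-2897) = (31242 + 90594143992/1305)*(-1/2897) = (90634914802/1305)*(-1/2897) = -90634914802/3780585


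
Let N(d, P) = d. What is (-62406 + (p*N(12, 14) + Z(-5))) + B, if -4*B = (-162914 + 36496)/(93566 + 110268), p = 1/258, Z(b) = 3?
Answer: -1093903833449/17529724 ≈ -62403.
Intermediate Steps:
p = 1/258 ≈ 0.0038760
B = 63209/407668 (B = -(-162914 + 36496)/(4*(93566 + 110268)) = -(-63209)/(2*203834) = -¼*(-63209/101917) = 63209/407668 ≈ 0.15505)
(-62406 + (p*N(12, 14) + Z(-5))) + B = (-62406 + ((1/258)*12 + 3)) + 63209/407668 = (-62406 + (2/43 + 3)) + 63209/407668 = (-62406 + 131/43) + 63209/407668 = -2683327/43 + 63209/407668 = -1093903833449/17529724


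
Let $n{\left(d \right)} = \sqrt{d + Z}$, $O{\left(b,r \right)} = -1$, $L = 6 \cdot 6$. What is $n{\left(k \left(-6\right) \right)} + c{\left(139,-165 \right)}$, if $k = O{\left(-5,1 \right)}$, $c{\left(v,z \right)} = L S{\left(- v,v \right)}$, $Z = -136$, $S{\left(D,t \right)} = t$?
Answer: $5004 + i \sqrt{130} \approx 5004.0 + 11.402 i$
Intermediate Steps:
$L = 36$
$c{\left(v,z \right)} = 36 v$
$k = -1$
$n{\left(d \right)} = \sqrt{-136 + d}$ ($n{\left(d \right)} = \sqrt{d - 136} = \sqrt{-136 + d}$)
$n{\left(k \left(-6\right) \right)} + c{\left(139,-165 \right)} = \sqrt{-136 - -6} + 36 \cdot 139 = \sqrt{-136 + 6} + 5004 = \sqrt{-130} + 5004 = i \sqrt{130} + 5004 = 5004 + i \sqrt{130}$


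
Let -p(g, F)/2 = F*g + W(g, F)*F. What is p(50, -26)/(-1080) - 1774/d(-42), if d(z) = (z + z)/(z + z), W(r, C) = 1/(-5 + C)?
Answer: -14868517/8370 ≈ -1776.4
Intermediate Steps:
p(g, F) = -2*F*g - 2*F/(-5 + F) (p(g, F) = -2*(F*g + F/(-5 + F)) = -2*F*g - 2*F/(-5 + F))
d(z) = 1 (d(z) = (2*z)/((2*z)) = (2*z)*(1/(2*z)) = 1)
p(50, -26)/(-1080) - 1774/d(-42) = -2*(-26)*(1 + 50*(-5 - 26))/(-5 - 26)/(-1080) - 1774/1 = -2*(-26)*(1 + 50*(-31))/(-31)*(-1/1080) - 1774*1 = -2*(-26)*(-1/31)*(1 - 1550)*(-1/1080) - 1774 = -2*(-26)*(-1/31)*(-1549)*(-1/1080) - 1774 = (80548/31)*(-1/1080) - 1774 = -20137/8370 - 1774 = -14868517/8370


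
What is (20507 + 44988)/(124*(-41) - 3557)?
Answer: -65495/8641 ≈ -7.5796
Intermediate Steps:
(20507 + 44988)/(124*(-41) - 3557) = 65495/(-5084 - 3557) = 65495/(-8641) = 65495*(-1/8641) = -65495/8641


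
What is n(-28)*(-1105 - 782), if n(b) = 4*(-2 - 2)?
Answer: 30192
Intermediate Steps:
n(b) = -16 (n(b) = 4*(-4) = -16)
n(-28)*(-1105 - 782) = -16*(-1105 - 782) = -16*(-1887) = 30192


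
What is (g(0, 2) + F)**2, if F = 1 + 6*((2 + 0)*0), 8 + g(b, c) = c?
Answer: 25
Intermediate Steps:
g(b, c) = -8 + c
F = 1 (F = 1 + 6*(2*0) = 1 + 6*0 = 1 + 0 = 1)
(g(0, 2) + F)**2 = ((-8 + 2) + 1)**2 = (-6 + 1)**2 = (-5)**2 = 25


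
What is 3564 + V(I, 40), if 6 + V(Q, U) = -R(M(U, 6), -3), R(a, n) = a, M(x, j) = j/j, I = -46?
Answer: 3557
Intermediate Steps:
M(x, j) = 1
V(Q, U) = -7 (V(Q, U) = -6 - 1*1 = -6 - 1 = -7)
3564 + V(I, 40) = 3564 - 7 = 3557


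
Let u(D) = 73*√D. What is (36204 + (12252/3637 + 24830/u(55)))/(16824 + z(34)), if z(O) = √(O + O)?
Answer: 553872157200/257360401099 - 65843100*√17/257360401099 - 2483*√935/56821666781 + 20886996*√55/56821666781 ≈ 2.1538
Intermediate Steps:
z(O) = √2*√O (z(O) = √(2*O) = √2*√O)
(36204 + (12252/3637 + 24830/u(55)))/(16824 + z(34)) = (36204 + (12252/3637 + 24830/((73*√55))))/(16824 + √2*√34) = (36204 + (12252*(1/3637) + 24830*(√55/4015)))/(16824 + 2*√17) = (36204 + (12252/3637 + 4966*√55/803))/(16824 + 2*√17) = (131686200/3637 + 4966*√55/803)/(16824 + 2*√17)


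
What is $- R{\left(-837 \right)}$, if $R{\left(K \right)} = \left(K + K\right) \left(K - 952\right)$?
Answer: $-2994786$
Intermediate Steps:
$R{\left(K \right)} = 2 K \left(-952 + K\right)$
$- R{\left(-837 \right)} = - 2 \left(-837\right) \left(-952 - 837\right) = - 2 \left(-837\right) \left(-1789\right) = \left(-1\right) 2994786 = -2994786$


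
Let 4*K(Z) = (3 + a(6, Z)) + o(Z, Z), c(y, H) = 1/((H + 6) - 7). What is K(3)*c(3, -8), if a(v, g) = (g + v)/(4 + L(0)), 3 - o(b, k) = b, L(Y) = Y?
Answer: -7/48 ≈ -0.14583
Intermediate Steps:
o(b, k) = 3 - b
a(v, g) = g/4 + v/4 (a(v, g) = (g + v)/(4 + 0) = (g + v)/4 = (g + v)*(1/4) = g/4 + v/4)
c(y, H) = 1/(-1 + H) (c(y, H) = 1/((6 + H) - 7) = 1/(-1 + H))
K(Z) = 15/8 - 3*Z/16 (K(Z) = ((3 + (Z/4 + (1/4)*6)) + (3 - Z))/4 = ((3 + (Z/4 + 3/2)) + (3 - Z))/4 = ((3 + (3/2 + Z/4)) + (3 - Z))/4 = ((9/2 + Z/4) + (3 - Z))/4 = (15/2 - 3*Z/4)/4 = 15/8 - 3*Z/16)
K(3)*c(3, -8) = (15/8 - 3/16*3)/(-1 - 8) = (15/8 - 9/16)/(-9) = (21/16)*(-1/9) = -7/48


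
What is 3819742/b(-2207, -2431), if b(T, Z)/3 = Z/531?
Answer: -676094334/2431 ≈ -2.7811e+5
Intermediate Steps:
b(T, Z) = Z/177 (b(T, Z) = 3*(Z/531) = Z/177)
3819742/b(-2207, -2431) = 3819742/(((1/177)*(-2431))) = 3819742/(-2431/177) = 3819742*(-177/2431) = -676094334/2431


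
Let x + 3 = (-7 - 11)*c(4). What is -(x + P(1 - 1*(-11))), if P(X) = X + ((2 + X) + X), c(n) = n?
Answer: 37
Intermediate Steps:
P(X) = 2 + 3*X (P(X) = X + (2 + 2*X) = 2 + 3*X)
x = -75 (x = -3 + (-7 - 11)*4 = -3 - 18*4 = -3 - 72 = -75)
-(x + P(1 - 1*(-11))) = -(-75 + (2 + 3*(1 - 1*(-11)))) = -(-75 + (2 + 3*(1 + 11))) = -(-75 + (2 + 3*12)) = -(-75 + (2 + 36)) = -(-75 + 38) = -1*(-37) = 37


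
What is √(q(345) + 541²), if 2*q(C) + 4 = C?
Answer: √1171406/2 ≈ 541.16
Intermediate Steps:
q(C) = -2 + C/2
√(q(345) + 541²) = √((-2 + (½)*345) + 541²) = √((-2 + 345/2) + 292681) = √(341/2 + 292681) = √(585703/2) = √1171406/2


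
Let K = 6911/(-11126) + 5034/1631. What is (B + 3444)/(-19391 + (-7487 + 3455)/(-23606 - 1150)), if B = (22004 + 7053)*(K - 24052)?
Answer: 3737227328793513821/103702867004326 ≈ 36038.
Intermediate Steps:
K = 44736443/18146506 (K = 6911*(-1/11126) + 5034*(1/1631) = -6911/11126 + 5034/1631 = 44736443/18146506 ≈ 2.4653)
B = -1811558772382219/2592358 (B = (22004 + 7053)*(44736443/18146506 - 24052) = 29057*(-436415025869/18146506) = -1811558772382219/2592358 ≈ -6.9881e+8)
(B + 3444)/(-19391 + (-7487 + 3455)/(-23606 - 1150)) = (-1811558772382219/2592358 + 3444)/(-19391 + (-7487 + 3455)/(-23606 - 1150)) = -1811549844301267/(2592358*(-19391 - 4032/(-24756))) = -1811549844301267/(2592358*(-19391 - 4032*(-1/24756))) = -1811549844301267/(2592358*(-19391 + 336/2063)) = -1811549844301267/(2592358*(-40003297/2063)) = -1811549844301267/2592358*(-2063/40003297) = 3737227328793513821/103702867004326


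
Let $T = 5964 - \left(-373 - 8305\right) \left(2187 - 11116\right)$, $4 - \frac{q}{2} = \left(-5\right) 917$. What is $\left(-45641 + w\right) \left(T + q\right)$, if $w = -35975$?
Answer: $6322850283520$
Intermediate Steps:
$q = 9178$ ($q = 8 - 2 \left(\left(-5\right) 917\right) = 8 - -9170 = 8 + 9170 = 9178$)
$T = -77479898$ ($T = 5964 - \left(-8678\right) \left(-8929\right) = 5964 - 77485862 = -77479898$)
$\left(-45641 + w\right) \left(T + q\right) = \left(-45641 - 35975\right) \left(-77479898 + 9178\right) = \left(-81616\right) \left(-77470720\right) = 6322850283520$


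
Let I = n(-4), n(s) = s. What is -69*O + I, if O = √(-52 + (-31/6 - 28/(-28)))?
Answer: -4 - 23*I*√2022/2 ≈ -4.0 - 517.12*I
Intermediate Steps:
I = -4
O = I*√2022/6 (O = √(-52 + (-31*⅙ - 28*(-1/28))) = √(-52 + (-31/6 + 1)) = √(-52 - 25/6) = √(-337/6) = I*√2022/6 ≈ 7.4944*I)
-69*O + I = -23*I*√2022/2 - 4 = -4 - 23*I*√2022/2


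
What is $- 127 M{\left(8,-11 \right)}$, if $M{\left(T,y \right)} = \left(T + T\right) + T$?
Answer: $-3048$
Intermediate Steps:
$M{\left(T,y \right)} = 3 T$ ($M{\left(T,y \right)} = 2 T + T = 3 T$)
$- 127 M{\left(8,-11 \right)} = - 127 \cdot 3 \cdot 8 = \left(-127\right) 24 = -3048$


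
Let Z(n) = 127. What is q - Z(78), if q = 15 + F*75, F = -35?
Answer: -2737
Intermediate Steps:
q = -2610 (q = 15 - 35*75 = 15 - 2625 = -2610)
q - Z(78) = -2610 - 1*127 = -2610 - 127 = -2737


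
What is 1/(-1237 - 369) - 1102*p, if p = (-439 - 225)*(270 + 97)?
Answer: 431281946655/1606 ≈ 2.6854e+8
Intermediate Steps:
p = -243688 (p = -664*367 = -243688)
1/(-1237 - 369) - 1102*p = 1/(-1237 - 369) - 1102*(-243688) = 1/(-1606) + 268544176 = -1/1606 + 268544176 = 431281946655/1606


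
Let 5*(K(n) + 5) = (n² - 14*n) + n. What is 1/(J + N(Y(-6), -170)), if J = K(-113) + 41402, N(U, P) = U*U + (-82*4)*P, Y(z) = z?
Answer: 5/500203 ≈ 9.9959e-6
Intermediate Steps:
K(n) = -5 - 13*n/5 + n²/5 (K(n) = -5 + ((n² - 14*n) + n)/5 = -5 + (n² - 13*n)/5 = -5 + (-13*n/5 + n²/5) = -5 - 13*n/5 + n²/5)
N(U, P) = U² - 328*P
J = 221223/5 (J = (-5 - 13/5*(-113) + (⅕)*(-113)²) + 41402 = (-5 + 1469/5 + (⅕)*12769) + 41402 = (-5 + 1469/5 + 12769/5) + 41402 = 14213/5 + 41402 = 221223/5 ≈ 44245.)
1/(J + N(Y(-6), -170)) = 1/(221223/5 + ((-6)² - 328*(-170))) = 1/(221223/5 + (36 + 55760)) = 1/(221223/5 + 55796) = 1/(500203/5) = 5/500203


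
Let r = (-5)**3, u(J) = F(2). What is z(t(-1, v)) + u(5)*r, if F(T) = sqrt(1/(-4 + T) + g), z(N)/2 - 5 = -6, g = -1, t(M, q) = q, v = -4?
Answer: -2 - 125*I*sqrt(6)/2 ≈ -2.0 - 153.09*I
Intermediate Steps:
z(N) = -2 (z(N) = 10 + 2*(-6) = 10 - 12 = -2)
F(T) = sqrt(-1 + 1/(-4 + T)) (F(T) = sqrt(1/(-4 + T) - 1) = sqrt(-1 + 1/(-4 + T)))
u(J) = I*sqrt(6)/2 (u(J) = sqrt((5 - 1*2)/(-4 + 2)) = sqrt((5 - 2)/(-2)) = sqrt(-1/2*3) = sqrt(-3/2) = I*sqrt(6)/2)
r = -125
z(t(-1, v)) + u(5)*r = -2 + (I*sqrt(6)/2)*(-125) = -2 - 125*I*sqrt(6)/2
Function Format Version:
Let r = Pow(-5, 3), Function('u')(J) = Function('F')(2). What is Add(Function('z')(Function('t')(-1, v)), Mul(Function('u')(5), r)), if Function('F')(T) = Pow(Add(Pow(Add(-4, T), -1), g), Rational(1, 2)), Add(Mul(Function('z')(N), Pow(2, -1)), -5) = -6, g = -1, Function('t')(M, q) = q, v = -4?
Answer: Add(-2, Mul(Rational(-125, 2), I, Pow(6, Rational(1, 2)))) ≈ Add(-2.0000, Mul(-153.09, I))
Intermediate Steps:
Function('z')(N) = -2 (Function('z')(N) = Add(10, Mul(2, -6)) = Add(10, -12) = -2)
Function('F')(T) = Pow(Add(-1, Pow(Add(-4, T), -1)), Rational(1, 2)) (Function('F')(T) = Pow(Add(Pow(Add(-4, T), -1), -1), Rational(1, 2)) = Pow(Add(-1, Pow(Add(-4, T), -1)), Rational(1, 2)))
Function('u')(J) = Mul(Rational(1, 2), I, Pow(6, Rational(1, 2))) (Function('u')(J) = Pow(Mul(Pow(Add(-4, 2), -1), Add(5, Mul(-1, 2))), Rational(1, 2)) = Pow(Mul(Pow(-2, -1), Add(5, -2)), Rational(1, 2)) = Pow(Mul(Rational(-1, 2), 3), Rational(1, 2)) = Pow(Rational(-3, 2), Rational(1, 2)) = Mul(Rational(1, 2), I, Pow(6, Rational(1, 2))))
r = -125
Add(Function('z')(Function('t')(-1, v)), Mul(Function('u')(5), r)) = Add(-2, Mul(Mul(Rational(1, 2), I, Pow(6, Rational(1, 2))), -125)) = Add(-2, Mul(Rational(-125, 2), I, Pow(6, Rational(1, 2))))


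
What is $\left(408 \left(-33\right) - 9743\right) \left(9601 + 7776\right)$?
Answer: $-403268039$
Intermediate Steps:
$\left(408 \left(-33\right) - 9743\right) \left(9601 + 7776\right) = \left(-13464 - 9743\right) 17377 = \left(-23207\right) 17377 = -403268039$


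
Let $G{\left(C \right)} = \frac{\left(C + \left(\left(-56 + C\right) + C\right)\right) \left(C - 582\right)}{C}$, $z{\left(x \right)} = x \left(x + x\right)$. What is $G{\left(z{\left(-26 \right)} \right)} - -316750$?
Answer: $\frac{53915750}{169} \approx 3.1903 \cdot 10^{5}$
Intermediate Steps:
$z{\left(x \right)} = 2 x^{2}$ ($z{\left(x \right)} = x 2 x = 2 x^{2}$)
$G{\left(C \right)} = \frac{\left(-582 + C\right) \left(-56 + 3 C\right)}{C}$ ($G{\left(C \right)} = \frac{\left(C + \left(-56 + 2 C\right)\right) \left(-582 + C\right)}{C} = \frac{\left(-56 + 3 C\right) \left(-582 + C\right)}{C} = \frac{\left(-582 + C\right) \left(-56 + 3 C\right)}{C}$)
$G{\left(z{\left(-26 \right)} \right)} - -316750 = \left(-1802 + 3 \cdot 2 \left(-26\right)^{2} + \frac{32592}{2 \left(-26\right)^{2}}\right) - -316750 = \left(-1802 + 3 \cdot 2 \cdot 676 + \frac{32592}{2 \cdot 676}\right) + 316750 = \left(-1802 + 3 \cdot 1352 + \frac{32592}{1352}\right) + 316750 = \left(-1802 + 4056 + 32592 \cdot \frac{1}{1352}\right) + 316750 = \left(-1802 + 4056 + \frac{4074}{169}\right) + 316750 = \frac{385000}{169} + 316750 = \frac{53915750}{169}$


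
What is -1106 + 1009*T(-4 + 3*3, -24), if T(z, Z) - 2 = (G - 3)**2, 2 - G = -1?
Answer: 912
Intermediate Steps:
G = 3 (G = 2 - 1*(-1) = 2 + 1 = 3)
T(z, Z) = 2 (T(z, Z) = 2 + (3 - 3)**2 = 2 + 0**2 = 2 + 0 = 2)
-1106 + 1009*T(-4 + 3*3, -24) = -1106 + 1009*2 = -1106 + 2018 = 912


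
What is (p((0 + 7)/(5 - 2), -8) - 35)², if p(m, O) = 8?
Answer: 729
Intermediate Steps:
(p((0 + 7)/(5 - 2), -8) - 35)² = (8 - 35)² = (-27)² = 729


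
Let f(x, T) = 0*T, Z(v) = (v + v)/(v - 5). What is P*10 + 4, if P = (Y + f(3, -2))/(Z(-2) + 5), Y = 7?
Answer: 646/39 ≈ 16.564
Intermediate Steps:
Z(v) = 2*v/(-5 + v) (Z(v) = (2*v)/(-5 + v) = 2*v/(-5 + v))
f(x, T) = 0
P = 49/39 (P = (7 + 0)/(2*(-2)/(-5 - 2) + 5) = 7/(2*(-2)/(-7) + 5) = 7/(2*(-2)*(-⅐) + 5) = 7/(4/7 + 5) = 7/(39/7) = 7*(7/39) = 49/39 ≈ 1.2564)
P*10 + 4 = (49/39)*10 + 4 = 490/39 + 4 = 646/39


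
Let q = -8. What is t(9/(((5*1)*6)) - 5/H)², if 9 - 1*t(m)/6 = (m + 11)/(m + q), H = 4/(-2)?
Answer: 826281/169 ≈ 4889.2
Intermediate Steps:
H = -2 (H = 4*(-½) = -2)
t(m) = 54 - 6*(11 + m)/(-8 + m) (t(m) = 54 - 6*(m + 11)/(m - 8) = 54 - 6*(11 + m)/(-8 + m))
t(9/(((5*1)*6)) - 5/H)² = (6*(-83 + 8*(9/(((5*1)*6)) - 5/(-2)))/(-8 + (9/(((5*1)*6)) - 5/(-2))))² = (6*(-83 + 8*(9/((5*6)) - 5*(-½)))/(-8 + (9/((5*6)) - 5*(-½))))² = (6*(-83 + 8*(9/30 + 5/2))/(-8 + (9/30 + 5/2)))² = (6*(-83 + 8*(9*(1/30) + 5/2))/(-8 + (9*(1/30) + 5/2)))² = (6*(-83 + 8*(3/10 + 5/2))/(-8 + (3/10 + 5/2)))² = (6*(-83 + 8*(14/5))/(-8 + 14/5))² = (6*(-83 + 112/5)/(-26/5))² = (6*(-5/26)*(-303/5))² = (909/13)² = 826281/169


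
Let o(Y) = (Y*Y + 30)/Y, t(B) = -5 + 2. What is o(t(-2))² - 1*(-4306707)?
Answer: 4306876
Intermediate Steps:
t(B) = -3
o(Y) = (30 + Y²)/Y (o(Y) = (Y² + 30)/Y = (30 + Y²)/Y)
o(t(-2))² - 1*(-4306707) = (-3 + 30/(-3))² - 1*(-4306707) = (-3 + 30*(-⅓))² + 4306707 = (-3 - 10)² + 4306707 = (-13)² + 4306707 = 169 + 4306707 = 4306876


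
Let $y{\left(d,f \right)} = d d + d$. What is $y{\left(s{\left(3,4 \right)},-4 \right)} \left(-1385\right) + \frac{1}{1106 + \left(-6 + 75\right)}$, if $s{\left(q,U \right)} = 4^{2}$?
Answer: $- \frac{442645999}{1175} \approx -3.7672 \cdot 10^{5}$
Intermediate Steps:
$s{\left(q,U \right)} = 16$
$y{\left(d,f \right)} = d + d^{2}$ ($y{\left(d,f \right)} = d^{2} + d = d + d^{2}$)
$y{\left(s{\left(3,4 \right)},-4 \right)} \left(-1385\right) + \frac{1}{1106 + \left(-6 + 75\right)} = 16 \left(1 + 16\right) \left(-1385\right) + \frac{1}{1106 + \left(-6 + 75\right)} = 16 \cdot 17 \left(-1385\right) + \frac{1}{1106 + 69} = 272 \left(-1385\right) + \frac{1}{1175} = -376720 + \frac{1}{1175} = - \frac{442645999}{1175}$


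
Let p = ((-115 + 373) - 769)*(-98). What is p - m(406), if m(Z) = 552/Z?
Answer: 10165558/203 ≈ 50077.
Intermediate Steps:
p = 50078 (p = (258 - 769)*(-98) = -511*(-98) = 50078)
p - m(406) = 50078 - 552/406 = 50078 - 1*276/203 = 50078 - 276/203 = 10165558/203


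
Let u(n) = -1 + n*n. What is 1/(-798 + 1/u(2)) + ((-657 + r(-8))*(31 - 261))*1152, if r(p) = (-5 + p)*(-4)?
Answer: 383599814397/2393 ≈ 1.6030e+8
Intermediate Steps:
u(n) = -1 + n**2
r(p) = 20 - 4*p
1/(-798 + 1/u(2)) + ((-657 + r(-8))*(31 - 261))*1152 = 1/(-798 + 1/(-1 + 2**2)) + ((-657 + (20 - 4*(-8)))*(31 - 261))*1152 = 1/(-798 + 1/(-1 + 4)) + ((-657 + (20 + 32))*(-230))*1152 = 1/(-798 + 1/3) + ((-657 + 52)*(-230))*1152 = 1/(-798 + 1/3) - 605*(-230)*1152 = 1/(-2393/3) + 139150*1152 = -3/2393 + 160300800 = 383599814397/2393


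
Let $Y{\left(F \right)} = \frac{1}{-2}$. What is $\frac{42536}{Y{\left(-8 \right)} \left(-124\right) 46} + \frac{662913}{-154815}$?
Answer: $\frac{391215247}{36794365} \approx 10.632$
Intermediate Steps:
$Y{\left(F \right)} = - \frac{1}{2}$
$\frac{42536}{Y{\left(-8 \right)} \left(-124\right) 46} + \frac{662913}{-154815} = \frac{42536}{\left(- \frac{1}{2}\right) \left(-124\right) 46} + \frac{662913}{-154815} = \frac{42536}{62 \cdot 46} + 662913 \left(- \frac{1}{154815}\right) = \frac{42536}{2852} - \frac{220971}{51605} = 42536 \cdot \frac{1}{2852} - \frac{220971}{51605} = \frac{10634}{713} - \frac{220971}{51605} = \frac{391215247}{36794365}$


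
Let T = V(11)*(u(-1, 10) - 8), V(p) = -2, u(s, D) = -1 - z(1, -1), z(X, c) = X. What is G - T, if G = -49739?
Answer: -49759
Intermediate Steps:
u(s, D) = -2 (u(s, D) = -1 - 1*1 = -1 - 1 = -2)
T = 20 (T = -2*(-2 - 8) = -2*(-10) = 20)
G - T = -49739 - 1*20 = -49739 - 20 = -49759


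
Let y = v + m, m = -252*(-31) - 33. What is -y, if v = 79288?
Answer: -87067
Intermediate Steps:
m = 7779 (m = 7812 - 33 = 7779)
y = 87067 (y = 79288 + 7779 = 87067)
-y = -1*87067 = -87067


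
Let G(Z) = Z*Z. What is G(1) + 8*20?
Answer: 161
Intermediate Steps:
G(Z) = Z²
G(1) + 8*20 = 1² + 8*20 = 1 + 160 = 161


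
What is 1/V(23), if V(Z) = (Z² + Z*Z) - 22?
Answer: 1/1036 ≈ 0.00096525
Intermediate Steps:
V(Z) = -22 + 2*Z² (V(Z) = (Z² + Z²) - 22 = 2*Z² - 22 = -22 + 2*Z²)
1/V(23) = 1/(-22 + 2*23²) = 1/(-22 + 2*529) = 1/(-22 + 1058) = 1/1036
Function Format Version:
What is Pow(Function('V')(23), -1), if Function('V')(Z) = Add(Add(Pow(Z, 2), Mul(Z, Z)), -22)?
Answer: Rational(1, 1036) ≈ 0.00096525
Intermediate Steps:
Function('V')(Z) = Add(-22, Mul(2, Pow(Z, 2))) (Function('V')(Z) = Add(Add(Pow(Z, 2), Pow(Z, 2)), -22) = Add(Mul(2, Pow(Z, 2)), -22) = Add(-22, Mul(2, Pow(Z, 2))))
Pow(Function('V')(23), -1) = Pow(Add(-22, Mul(2, Pow(23, 2))), -1) = Pow(Add(-22, Mul(2, 529)), -1) = Pow(Add(-22, 1058), -1) = Pow(1036, -1) = Rational(1, 1036)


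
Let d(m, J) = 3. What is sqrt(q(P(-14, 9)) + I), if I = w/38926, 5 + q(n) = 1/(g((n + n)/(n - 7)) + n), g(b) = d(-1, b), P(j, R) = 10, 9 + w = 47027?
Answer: I*sqrt(237841655285)/253019 ≈ 1.9275*I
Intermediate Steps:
w = 47018 (w = -9 + 47027 = 47018)
g(b) = 3
q(n) = -5 + 1/(3 + n)
I = 23509/19463 (I = 47018/38926 = 47018*(1/38926) = 23509/19463 ≈ 1.2079)
sqrt(q(P(-14, 9)) + I) = sqrt((-14 - 5*10)/(3 + 10) + 23509/19463) = sqrt((-14 - 50)/13 + 23509/19463) = sqrt((1/13)*(-64) + 23509/19463) = sqrt(-64/13 + 23509/19463) = sqrt(-940015/253019) = I*sqrt(237841655285)/253019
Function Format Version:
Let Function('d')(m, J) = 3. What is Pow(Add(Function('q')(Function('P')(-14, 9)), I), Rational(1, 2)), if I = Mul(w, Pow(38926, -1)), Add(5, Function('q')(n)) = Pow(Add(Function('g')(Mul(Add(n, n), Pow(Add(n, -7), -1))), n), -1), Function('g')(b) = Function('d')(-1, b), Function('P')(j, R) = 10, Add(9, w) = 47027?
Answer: Mul(Rational(1, 253019), I, Pow(237841655285, Rational(1, 2))) ≈ Mul(1.9275, I)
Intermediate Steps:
w = 47018 (w = Add(-9, 47027) = 47018)
Function('g')(b) = 3
Function('q')(n) = Add(-5, Pow(Add(3, n), -1))
I = Rational(23509, 19463) (I = Mul(47018, Pow(38926, -1)) = Mul(47018, Rational(1, 38926)) = Rational(23509, 19463) ≈ 1.2079)
Pow(Add(Function('q')(Function('P')(-14, 9)), I), Rational(1, 2)) = Pow(Add(Mul(Pow(Add(3, 10), -1), Add(-14, Mul(-5, 10))), Rational(23509, 19463)), Rational(1, 2)) = Pow(Add(Mul(Pow(13, -1), Add(-14, -50)), Rational(23509, 19463)), Rational(1, 2)) = Pow(Add(Mul(Rational(1, 13), -64), Rational(23509, 19463)), Rational(1, 2)) = Pow(Add(Rational(-64, 13), Rational(23509, 19463)), Rational(1, 2)) = Pow(Rational(-940015, 253019), Rational(1, 2)) = Mul(Rational(1, 253019), I, Pow(237841655285, Rational(1, 2)))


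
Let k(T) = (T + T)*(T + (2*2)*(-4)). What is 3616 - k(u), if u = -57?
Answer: -4706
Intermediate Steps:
k(T) = 2*T*(-16 + T) (k(T) = (2*T)*(T + 4*(-4)) = (2*T)*(T - 16) = (2*T)*(-16 + T) = 2*T*(-16 + T))
3616 - k(u) = 3616 - 2*(-57)*(-16 - 57) = 3616 - 2*(-57)*(-73) = 3616 - 1*8322 = 3616 - 8322 = -4706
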